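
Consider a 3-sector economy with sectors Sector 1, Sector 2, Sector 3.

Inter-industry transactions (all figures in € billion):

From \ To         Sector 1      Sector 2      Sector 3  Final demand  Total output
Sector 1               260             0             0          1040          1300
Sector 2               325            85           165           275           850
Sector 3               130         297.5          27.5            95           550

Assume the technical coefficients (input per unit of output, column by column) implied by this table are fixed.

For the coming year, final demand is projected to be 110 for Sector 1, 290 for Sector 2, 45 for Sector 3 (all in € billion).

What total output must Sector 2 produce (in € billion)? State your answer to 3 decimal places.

Technical coefficients a_ij = z_ij / X_j:
  a_11 = 260/1300 = 0.20, a_21 = 325/1300 = 0.25, a_31 = 130/1300 = 0.10
  a_12 = 0/850 = 0.00, a_22 = 85/850 = 0.10, a_32 = 297.5/850 = 0.35
  a_13 = 0/550 = 0.00, a_23 = 165/550 = 0.30, a_33 = 27.5/550 = 0.05
I − A =
  [   0.80     0.00     0.00]
  [  -0.25     0.90    -0.30]
  [  -0.10    -0.35     0.95]
Cofactors of I−A, C_ij = (−1)^(i+j)·(minor ij) (rows/columns in the sector order above):
  C_11 = (0.90)(0.95) − (-0.30)(-0.35) = 0.7500
  C_12 = −[(-0.25)(0.95) − (-0.30)(-0.10)] = 0.2675
  C_13 = (-0.25)(-0.35) − (0.90)(-0.10) = 0.1775
  C_21 = −[(0.00)(0.95) − (0.00)(-0.35)] = 0.0000
  C_22 = (0.80)(0.95) − (0.00)(-0.10) = 0.7600
  C_23 = −[(0.80)(-0.35) − (0.00)(-0.10)] = 0.2800
  C_31 = (0.00)(-0.30) − (0.00)(0.90) = 0.0000
  C_32 = −[(0.80)(-0.30) − (0.00)(-0.25)] = 0.2400
  C_33 = (0.80)(0.90) − (0.00)(-0.25) = 0.7200
det(I−A) = Σ_j (I−A)_1j·C_1j = (0.80)(0.7500) + (0.00)(0.2675) + (0.00)(0.1775) = 0.6000
adj(I−A) = Cᵀ =
  [ 0.7500   0.0000   0.0000]
  [ 0.2675   0.7600   0.2400]
  [ 0.1775   0.2800   0.7200]
(I − A)⁻¹ = adj(I−A) / det(I−A) ≈
  [   1.2500     0.0000     0.0000]
  [   0.4458     1.2667     0.4000]
  [   0.2958     0.4667     1.2000]
x = (I − A)⁻¹ d = adj(I−A)·d / det(I−A), with det(I−A) = 0.6000:
  x_1 = (0.7500·110 + 0.0000·290 + 0.0000·45) / 0.6000 = 82.50 / 0.6000 = 137.500
  x_2 = (0.2675·110 + 0.7600·290 + 0.2400·45) / 0.6000 = 260.625 / 0.6000 = 434.375
  x_3 = (0.1775·110 + 0.2800·290 + 0.7200·45) / 0.6000 = 133.125 / 0.6000 = 221.875

x_2 = 434.375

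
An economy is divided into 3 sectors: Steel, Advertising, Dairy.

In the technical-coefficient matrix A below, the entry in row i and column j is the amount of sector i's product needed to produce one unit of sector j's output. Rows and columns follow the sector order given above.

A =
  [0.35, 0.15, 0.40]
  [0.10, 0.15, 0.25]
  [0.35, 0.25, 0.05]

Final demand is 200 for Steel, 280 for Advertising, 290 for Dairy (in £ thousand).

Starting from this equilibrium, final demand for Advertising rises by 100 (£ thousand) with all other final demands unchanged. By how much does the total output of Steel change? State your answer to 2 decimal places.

I − A =
  [   0.65    -0.15    -0.40]
  [  -0.10     0.85    -0.25]
  [  -0.35    -0.25     0.95]
Cofactors of I−A, C_ij = (−1)^(i+j)·(minor ij) (rows/columns in the sector order above):
  C_11 = (0.85)(0.95) − (-0.25)(-0.25) = 0.7450
  C_12 = −[(-0.10)(0.95) − (-0.25)(-0.35)] = 0.1825
  C_13 = (-0.10)(-0.25) − (0.85)(-0.35) = 0.3225
  C_21 = −[(-0.15)(0.95) − (-0.40)(-0.25)] = 0.2425
  C_22 = (0.65)(0.95) − (-0.40)(-0.35) = 0.4775
  C_23 = −[(0.65)(-0.25) − (-0.15)(-0.35)] = 0.2150
  C_31 = (-0.15)(-0.25) − (-0.40)(0.85) = 0.3775
  C_32 = −[(0.65)(-0.25) − (-0.40)(-0.10)] = 0.2025
  C_33 = (0.65)(0.85) − (-0.15)(-0.10) = 0.5375
det(I−A) = Σ_j (I−A)_1j·C_1j = (0.65)(0.7450) + (-0.15)(0.1825) + (-0.40)(0.3225) = 0.327875
adj(I−A) = Cᵀ =
  [ 0.7450   0.2425   0.3775]
  [ 0.1825   0.4775   0.2025]
  [ 0.3225   0.2150   0.5375]
(I − A)⁻¹ = adj(I−A) / det(I−A) ≈
  [   2.2722     0.7396     1.1514]
  [   0.5566     1.4563     0.6176]
  [   0.9836     0.6557     1.6393]
Δx = (I − A)⁻¹ Δd with Δd having +100 in the Advertising component and 0 elsewhere.
So Δx_1 = L_12 · (+100), where L_12 = adj(I−A)_12 / det(I−A) = 0.2425 / 0.327875.
Δx_1 = 0.2425 × (+100) / 0.327875 = 24.25 / 0.327875 ≈ 73.96.

Δx_1 = 73.96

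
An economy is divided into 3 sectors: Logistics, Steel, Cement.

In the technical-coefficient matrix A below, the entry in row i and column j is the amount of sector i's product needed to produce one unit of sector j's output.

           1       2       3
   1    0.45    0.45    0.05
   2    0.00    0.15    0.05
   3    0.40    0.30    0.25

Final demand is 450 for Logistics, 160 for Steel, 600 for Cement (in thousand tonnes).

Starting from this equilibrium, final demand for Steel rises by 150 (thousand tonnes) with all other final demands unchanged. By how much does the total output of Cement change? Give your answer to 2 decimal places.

Δx_3 = 163.57

I − A =
  [   0.55    -0.45    -0.05]
  [   0.00     0.85    -0.05]
  [  -0.40    -0.30     0.75]
Cofactors of I−A, C_ij = (−1)^(i+j)·(minor ij) (rows/columns in the sector order above):
  C_11 = (0.85)(0.75) − (-0.05)(-0.30) = 0.6225
  C_12 = −[(0.00)(0.75) − (-0.05)(-0.40)] = 0.0200
  C_13 = (0.00)(-0.30) − (0.85)(-0.40) = 0.3400
  C_21 = −[(-0.45)(0.75) − (-0.05)(-0.30)] = 0.3525
  C_22 = (0.55)(0.75) − (-0.05)(-0.40) = 0.3925
  C_23 = −[(0.55)(-0.30) − (-0.45)(-0.40)] = 0.3450
  C_31 = (-0.45)(-0.05) − (-0.05)(0.85) = 0.0650
  C_32 = −[(0.55)(-0.05) − (-0.05)(0.00)] = 0.0275
  C_33 = (0.55)(0.85) − (-0.45)(0.00) = 0.4675
det(I−A) = Σ_j (I−A)_1j·C_1j = (0.55)(0.6225) + (-0.45)(0.0200) + (-0.05)(0.3400) = 0.316375
adj(I−A) = Cᵀ =
  [ 0.6225   0.3525   0.0650]
  [ 0.0200   0.3925   0.0275]
  [ 0.3400   0.3450   0.4675]
(I − A)⁻¹ = adj(I−A) / det(I−A) ≈
  [   1.9676     1.1142     0.2055]
  [   0.0632     1.2406     0.0869]
  [   1.0747     1.0905     1.4777]
Δx = (I − A)⁻¹ Δd with Δd having +150 in the Steel component and 0 elsewhere.
So Δx_3 = L_32 · (+150), where L_32 = adj(I−A)_32 / det(I−A) = 0.3450 / 0.316375.
Δx_3 = 0.3450 × (+150) / 0.316375 = 51.75 / 0.316375 ≈ 163.57.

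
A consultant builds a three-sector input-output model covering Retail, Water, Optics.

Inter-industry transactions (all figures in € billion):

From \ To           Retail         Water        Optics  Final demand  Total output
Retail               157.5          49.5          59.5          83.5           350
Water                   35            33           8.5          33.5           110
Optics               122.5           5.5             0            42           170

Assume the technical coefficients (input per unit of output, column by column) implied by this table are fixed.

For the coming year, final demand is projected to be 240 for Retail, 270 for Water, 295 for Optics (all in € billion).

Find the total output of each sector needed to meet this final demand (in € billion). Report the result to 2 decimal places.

x_R = 1531.50, x_W = 666.24, x_O = 864.34

Technical coefficients a_ij = z_ij / X_j:
  a_RR = 157.5/350 = 0.45, a_WR = 35/350 = 0.10, a_OR = 122.5/350 = 0.35
  a_RW = 49.5/110 = 0.45, a_WW = 33/110 = 0.30, a_OW = 5.5/110 = 0.05
  a_RO = 59.5/170 = 0.35, a_WO = 8.5/170 = 0.05, a_OO = 0/170 = 0.00
I − A =
  [   0.55    -0.45    -0.35]
  [  -0.10     0.70    -0.05]
  [  -0.35    -0.05     1.00]
Cofactors of I−A, C_ij = (−1)^(i+j)·(minor ij) (rows/columns in the sector order above):
  C_11 = (0.70)(1.00) − (-0.05)(-0.05) = 0.6975
  C_12 = −[(-0.10)(1.00) − (-0.05)(-0.35)] = 0.1175
  C_13 = (-0.10)(-0.05) − (0.70)(-0.35) = 0.2500
  C_21 = −[(-0.45)(1.00) − (-0.35)(-0.05)] = 0.4675
  C_22 = (0.55)(1.00) − (-0.35)(-0.35) = 0.4275
  C_23 = −[(0.55)(-0.05) − (-0.45)(-0.35)] = 0.1850
  C_31 = (-0.45)(-0.05) − (-0.35)(0.70) = 0.2675
  C_32 = −[(0.55)(-0.05) − (-0.35)(-0.10)] = 0.0625
  C_33 = (0.55)(0.70) − (-0.45)(-0.10) = 0.3400
det(I−A) = Σ_j (I−A)_1j·C_1j = (0.55)(0.6975) + (-0.45)(0.1175) + (-0.35)(0.2500) = 0.24325
adj(I−A) = Cᵀ =
  [ 0.6975   0.4675   0.2675]
  [ 0.1175   0.4275   0.0625]
  [ 0.2500   0.1850   0.3400]
(I − A)⁻¹ = adj(I−A) / det(I−A) ≈
  [   2.8674     1.9219     1.0997]
  [   0.4830     1.7575     0.2569]
  [   1.0277     0.7605     1.3977]
x = (I − A)⁻¹ d = adj(I−A)·d / det(I−A), with det(I−A) = 0.24325:
  x_R = (0.6975·240 + 0.4675·270 + 0.2675·295) / 0.24325 = 372.5375 / 0.24325 ≈ 1531.50
  x_W = (0.1175·240 + 0.4275·270 + 0.0625·295) / 0.24325 = 162.0625 / 0.24325 ≈ 666.24
  x_O = (0.2500·240 + 0.1850·270 + 0.3400·295) / 0.24325 = 210.25 / 0.24325 ≈ 864.34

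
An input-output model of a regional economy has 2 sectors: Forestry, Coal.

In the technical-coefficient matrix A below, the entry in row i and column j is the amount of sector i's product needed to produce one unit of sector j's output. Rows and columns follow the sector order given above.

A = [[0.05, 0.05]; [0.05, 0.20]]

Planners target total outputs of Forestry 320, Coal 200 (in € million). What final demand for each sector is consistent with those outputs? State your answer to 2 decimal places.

I − A =
  [   0.95    -0.05]
  [  -0.05     0.80]
d = (I − A) x:
  d_1 = (+0.95)·320 + (-0.05)·200 = 294.00
  d_2 = (-0.05)·320 + (+0.80)·200 = 144.00

d_1 = 294.00, d_2 = 144.00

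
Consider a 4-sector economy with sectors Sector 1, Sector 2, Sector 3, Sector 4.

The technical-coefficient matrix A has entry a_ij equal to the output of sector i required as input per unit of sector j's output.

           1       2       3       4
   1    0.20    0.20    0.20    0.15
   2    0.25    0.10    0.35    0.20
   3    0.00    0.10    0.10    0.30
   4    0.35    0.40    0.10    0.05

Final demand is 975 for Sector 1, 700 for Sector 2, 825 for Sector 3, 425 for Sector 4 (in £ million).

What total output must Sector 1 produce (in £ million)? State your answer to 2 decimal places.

x_1 = 3281.55

I − A =
  [   0.80    -0.20    -0.20    -0.15]
  [  -0.25     0.90    -0.35    -0.20]
  [   0.00    -0.10     0.90    -0.30]
  [  -0.35    -0.40    -0.10     0.95]
Compute the cofactors C_ij = (−1)^(i+j)·(3×3 minor ij) of I−A; the adjugate is their transpose:
adj(I−A) = Cᵀ =
  [ 0.593250   0.263500   0.260000   0.231250]
  [ 0.306000   0.591750   0.328875   0.276750]
  [ 0.155250   0.187750   0.496250   0.220750]
  [ 0.363750   0.366000   0.286500   0.570000]
det(I−A) = Σ_j (I−A)_1j·C_1j = (0.80)(0.593250) + (-0.20)(0.306000) + (-0.20)(0.155250) + (-0.15)(0.363750) = 0.3277875
(I − A)⁻¹ = adj(I−A) / det(I−A) ≈
  [   1.8099     0.8039     0.7932     0.7055]
  [   0.9335     1.8053     1.0033     0.8443]
  [   0.4736     0.5728     1.5139     0.6735]
  [   1.1097     1.1166     0.8740     1.7389]
x = (I − A)⁻¹ d = adj(I−A)·d / det(I−A), with det(I−A) = 0.3277875:
  x_1 = (0.593250·975 + 0.263500·700 + 0.260000·825 + 0.231250·425) / 0.3277875 = 1075.65 / 0.3277875 ≈ 3281.55
  x_2 = (0.306000·975 + 0.591750·700 + 0.328875·825 + 0.276750·425) / 0.3277875 = 1101.515625 / 0.3277875 ≈ 3360.46
  x_3 = (0.155250·975 + 0.187750·700 + 0.496250·825 + 0.220750·425) / 0.3277875 = 786.01875 / 0.3277875 ≈ 2397.95
  x_4 = (0.363750·975 + 0.366000·700 + 0.286500·825 + 0.570000·425) / 0.3277875 = 1089.46875 / 0.3277875 ≈ 3323.70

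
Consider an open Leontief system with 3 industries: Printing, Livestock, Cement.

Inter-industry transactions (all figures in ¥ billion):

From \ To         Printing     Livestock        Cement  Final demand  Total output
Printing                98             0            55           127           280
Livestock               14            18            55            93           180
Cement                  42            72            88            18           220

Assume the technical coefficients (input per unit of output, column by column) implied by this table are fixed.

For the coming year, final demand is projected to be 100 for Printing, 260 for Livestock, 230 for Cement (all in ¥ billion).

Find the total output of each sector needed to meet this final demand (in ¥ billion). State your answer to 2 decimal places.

x_P = 492.42, x_L = 560.77, x_C = 880.28

Technical coefficients a_ij = z_ij / X_j:
  a_PP = 98/280 = 0.35, a_LP = 14/280 = 0.05, a_CP = 42/280 = 0.15
  a_PL = 0/180 = 0.00, a_LL = 18/180 = 0.10, a_CL = 72/180 = 0.40
  a_PC = 55/220 = 0.25, a_LC = 55/220 = 0.25, a_CC = 88/220 = 0.40
I − A =
  [   0.65     0.00    -0.25]
  [  -0.05     0.90    -0.25]
  [  -0.15    -0.40     0.60]
Cofactors of I−A, C_ij = (−1)^(i+j)·(minor ij) (rows/columns in the sector order above):
  C_11 = (0.90)(0.60) − (-0.25)(-0.40) = 0.4400
  C_12 = −[(-0.05)(0.60) − (-0.25)(-0.15)] = 0.0675
  C_13 = (-0.05)(-0.40) − (0.90)(-0.15) = 0.1550
  C_21 = −[(0.00)(0.60) − (-0.25)(-0.40)] = 0.1000
  C_22 = (0.65)(0.60) − (-0.25)(-0.15) = 0.3525
  C_23 = −[(0.65)(-0.40) − (0.00)(-0.15)] = 0.2600
  C_31 = (0.00)(-0.25) − (-0.25)(0.90) = 0.2250
  C_32 = −[(0.65)(-0.25) − (-0.25)(-0.05)] = 0.1750
  C_33 = (0.65)(0.90) − (0.00)(-0.05) = 0.5850
det(I−A) = Σ_j (I−A)_1j·C_1j = (0.65)(0.4400) + (0.00)(0.0675) + (-0.25)(0.1550) = 0.24725
adj(I−A) = Cᵀ =
  [ 0.4400   0.1000   0.2250]
  [ 0.0675   0.3525   0.1750]
  [ 0.1550   0.2600   0.5850]
(I − A)⁻¹ = adj(I−A) / det(I−A) ≈
  [   1.7796     0.4044     0.9100]
  [   0.2730     1.4257     0.7078]
  [   0.6269     1.0516     2.3660]
x = (I − A)⁻¹ d = adj(I−A)·d / det(I−A), with det(I−A) = 0.24725:
  x_P = (0.4400·100 + 0.1000·260 + 0.2250·230) / 0.24725 = 121.75 / 0.24725 ≈ 492.42
  x_L = (0.0675·100 + 0.3525·260 + 0.1750·230) / 0.24725 = 138.65 / 0.24725 ≈ 560.77
  x_C = (0.1550·100 + 0.2600·260 + 0.5850·230) / 0.24725 = 217.65 / 0.24725 ≈ 880.28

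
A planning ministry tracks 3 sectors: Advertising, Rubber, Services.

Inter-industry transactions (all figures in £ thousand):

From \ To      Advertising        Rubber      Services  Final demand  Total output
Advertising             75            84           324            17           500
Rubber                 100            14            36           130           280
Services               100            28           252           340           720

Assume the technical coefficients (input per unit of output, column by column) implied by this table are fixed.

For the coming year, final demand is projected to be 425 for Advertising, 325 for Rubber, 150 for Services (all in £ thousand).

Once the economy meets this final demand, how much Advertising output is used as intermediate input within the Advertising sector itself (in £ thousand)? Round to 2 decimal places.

z_11 = 158.03

Technical coefficients a_ij = z_ij / X_j:
  a_11 = 75/500 = 0.15, a_21 = 100/500 = 0.20, a_31 = 100/500 = 0.20
  a_12 = 84/280 = 0.30, a_22 = 14/280 = 0.05, a_32 = 28/280 = 0.10
  a_13 = 324/720 = 0.45, a_23 = 36/720 = 0.05, a_33 = 252/720 = 0.35
I − A =
  [   0.85    -0.30    -0.45]
  [  -0.20     0.95    -0.05]
  [  -0.20    -0.10     0.65]
Cofactors of I−A, C_ij = (−1)^(i+j)·(minor ij) (rows/columns in the sector order above):
  C_11 = (0.95)(0.65) − (-0.05)(-0.10) = 0.6125
  C_12 = −[(-0.20)(0.65) − (-0.05)(-0.20)] = 0.1400
  C_13 = (-0.20)(-0.10) − (0.95)(-0.20) = 0.2100
  C_21 = −[(-0.30)(0.65) − (-0.45)(-0.10)] = 0.2400
  C_22 = (0.85)(0.65) − (-0.45)(-0.20) = 0.4625
  C_23 = −[(0.85)(-0.10) − (-0.30)(-0.20)] = 0.1450
  C_31 = (-0.30)(-0.05) − (-0.45)(0.95) = 0.4425
  C_32 = −[(0.85)(-0.05) − (-0.45)(-0.20)] = 0.1325
  C_33 = (0.85)(0.95) − (-0.30)(-0.20) = 0.7475
det(I−A) = Σ_j (I−A)_1j·C_1j = (0.85)(0.6125) + (-0.30)(0.1400) + (-0.45)(0.2100) = 0.384125
adj(I−A) = Cᵀ =
  [ 0.6125   0.2400   0.4425]
  [ 0.1400   0.4625   0.1325]
  [ 0.2100   0.1450   0.7475]
(I − A)⁻¹ = adj(I−A) / det(I−A) ≈
  [   1.5945     0.6248     1.1520]
  [   0.3645     1.2040     0.3449]
  [   0.5467     0.3775     1.9460]
First solve x = (I − A)⁻¹ d = adj(I−A)·d / det(I−A); in particular x_1 = (0.6125·425 + 0.2400·325 + 0.4425·150) / 0.384125 = 404.6875 / 0.384125 ≈ 1053.5308.
Intermediate flow from 1 to 1: z_11 = a_11 · x_1 = 0.15 × 404.6875 / 0.384125 = 60.703125 / 0.384125 ≈ 158.03.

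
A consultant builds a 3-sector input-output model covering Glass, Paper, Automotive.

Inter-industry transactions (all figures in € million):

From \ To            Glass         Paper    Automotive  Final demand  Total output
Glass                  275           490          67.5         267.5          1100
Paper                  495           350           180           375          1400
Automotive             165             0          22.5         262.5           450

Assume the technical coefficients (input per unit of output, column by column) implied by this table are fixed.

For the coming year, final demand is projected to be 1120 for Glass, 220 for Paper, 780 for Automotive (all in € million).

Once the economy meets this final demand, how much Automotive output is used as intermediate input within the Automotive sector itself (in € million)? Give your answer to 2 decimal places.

z_AA = 65.36

Technical coefficients a_ij = z_ij / X_j:
  a_GG = 275/1100 = 0.25, a_PG = 495/1100 = 0.45, a_AG = 165/1100 = 0.15
  a_GP = 490/1400 = 0.35, a_PP = 350/1400 = 0.25, a_AP = 0/1400 = 0.00
  a_GA = 67.5/450 = 0.15, a_PA = 180/450 = 0.40, a_AA = 22.5/450 = 0.05
I − A =
  [   0.75    -0.35    -0.15]
  [  -0.45     0.75    -0.40]
  [  -0.15     0.00     0.95]
Cofactors of I−A, C_ij = (−1)^(i+j)·(minor ij) (rows/columns in the sector order above):
  C_11 = (0.75)(0.95) − (-0.40)(0.00) = 0.7125
  C_12 = −[(-0.45)(0.95) − (-0.40)(-0.15)] = 0.4875
  C_13 = (-0.45)(0.00) − (0.75)(-0.15) = 0.1125
  C_21 = −[(-0.35)(0.95) − (-0.15)(0.00)] = 0.3325
  C_22 = (0.75)(0.95) − (-0.15)(-0.15) = 0.6900
  C_23 = −[(0.75)(0.00) − (-0.35)(-0.15)] = 0.0525
  C_31 = (-0.35)(-0.40) − (-0.15)(0.75) = 0.2525
  C_32 = −[(0.75)(-0.40) − (-0.15)(-0.45)] = 0.3675
  C_33 = (0.75)(0.75) − (-0.35)(-0.45) = 0.4050
det(I−A) = Σ_j (I−A)_1j·C_1j = (0.75)(0.7125) + (-0.35)(0.4875) + (-0.15)(0.1125) = 0.346875
adj(I−A) = Cᵀ =
  [ 0.7125   0.3325   0.2525]
  [ 0.4875   0.6900   0.3675]
  [ 0.1125   0.0525   0.4050]
(I − A)⁻¹ = adj(I−A) / det(I−A) ≈
  [   2.0541     0.9586     0.7279]
  [   1.4054     1.9892     1.0595]
  [   0.3243     0.1514     1.1676]
First solve x = (I − A)⁻¹ d = adj(I−A)·d / det(I−A); in particular x_A = (0.1125·1120 + 0.0525·220 + 0.4050·780) / 0.346875 = 453.45 / 0.346875 ≈ 1307.2432.
Intermediate flow from A to A: z_AA = a_AA · x_A = 0.05 × 453.45 / 0.346875 = 22.6725 / 0.346875 ≈ 65.36.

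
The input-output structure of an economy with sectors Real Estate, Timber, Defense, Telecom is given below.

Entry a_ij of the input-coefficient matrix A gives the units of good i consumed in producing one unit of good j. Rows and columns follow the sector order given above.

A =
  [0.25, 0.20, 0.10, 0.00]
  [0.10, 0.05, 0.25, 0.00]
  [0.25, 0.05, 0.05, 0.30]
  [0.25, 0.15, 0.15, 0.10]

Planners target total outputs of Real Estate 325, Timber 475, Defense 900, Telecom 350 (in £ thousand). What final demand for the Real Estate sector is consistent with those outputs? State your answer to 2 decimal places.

d_1 = 58.75

I − A =
  [   0.75    -0.20    -0.10     0.00]
  [  -0.10     0.95    -0.25     0.00]
  [  -0.25    -0.05     0.95    -0.30]
  [  -0.25    -0.15    -0.15     0.90]
d = (I − A) x:
  d_1 = (+0.75)·325 + (-0.20)·475 + (-0.10)·900 + (+0.00)·350 = 58.75
  d_2 = (-0.10)·325 + (+0.95)·475 + (-0.25)·900 + (+0.00)·350 = 193.75
  d_3 = (-0.25)·325 + (-0.05)·475 + (+0.95)·900 + (-0.30)·350 = 645.00
  d_4 = (-0.25)·325 + (-0.15)·475 + (-0.15)·900 + (+0.90)·350 = 27.50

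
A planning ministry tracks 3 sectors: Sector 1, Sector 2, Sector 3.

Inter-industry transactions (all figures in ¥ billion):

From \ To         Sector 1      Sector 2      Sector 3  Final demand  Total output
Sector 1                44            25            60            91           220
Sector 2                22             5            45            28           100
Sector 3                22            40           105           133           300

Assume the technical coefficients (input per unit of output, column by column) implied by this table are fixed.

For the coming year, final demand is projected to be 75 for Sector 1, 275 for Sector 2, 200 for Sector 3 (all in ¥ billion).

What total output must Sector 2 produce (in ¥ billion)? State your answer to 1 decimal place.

x_2 = 429.8

Technical coefficients a_ij = z_ij / X_j:
  a_11 = 44/220 = 0.20, a_21 = 22/220 = 0.10, a_31 = 22/220 = 0.10
  a_12 = 25/100 = 0.25, a_22 = 5/100 = 0.05, a_32 = 40/100 = 0.40
  a_13 = 60/300 = 0.20, a_23 = 45/300 = 0.15, a_33 = 105/300 = 0.35
I − A =
  [   0.80    -0.25    -0.20]
  [  -0.10     0.95    -0.15]
  [  -0.10    -0.40     0.65]
Cofactors of I−A, C_ij = (−1)^(i+j)·(minor ij) (rows/columns in the sector order above):
  C_11 = (0.95)(0.65) − (-0.15)(-0.40) = 0.5575
  C_12 = −[(-0.10)(0.65) − (-0.15)(-0.10)] = 0.0800
  C_13 = (-0.10)(-0.40) − (0.95)(-0.10) = 0.1350
  C_21 = −[(-0.25)(0.65) − (-0.20)(-0.40)] = 0.2425
  C_22 = (0.80)(0.65) − (-0.20)(-0.10) = 0.5000
  C_23 = −[(0.80)(-0.40) − (-0.25)(-0.10)] = 0.3450
  C_31 = (-0.25)(-0.15) − (-0.20)(0.95) = 0.2275
  C_32 = −[(0.80)(-0.15) − (-0.20)(-0.10)] = 0.1400
  C_33 = (0.80)(0.95) − (-0.25)(-0.10) = 0.7350
det(I−A) = Σ_j (I−A)_1j·C_1j = (0.80)(0.5575) + (-0.25)(0.0800) + (-0.20)(0.1350) = 0.3990
adj(I−A) = Cᵀ =
  [ 0.5575   0.2425   0.2275]
  [ 0.0800   0.5000   0.1400]
  [ 0.1350   0.3450   0.7350]
(I − A)⁻¹ = adj(I−A) / det(I−A) ≈
  [   1.3972     0.6078     0.5702]
  [   0.2005     1.2531     0.3509]
  [   0.3383     0.8647     1.8421]
x = (I − A)⁻¹ d = adj(I−A)·d / det(I−A), with det(I−A) = 0.3990:
  x_1 = (0.5575·75 + 0.2425·275 + 0.2275·200) / 0.3990 = 154.00 / 0.3990 ≈ 386.0
  x_2 = (0.0800·75 + 0.5000·275 + 0.1400·200) / 0.3990 = 171.50 / 0.3990 ≈ 429.8
  x_3 = (0.1350·75 + 0.3450·275 + 0.7350·200) / 0.3990 = 252.00 / 0.3990 ≈ 631.6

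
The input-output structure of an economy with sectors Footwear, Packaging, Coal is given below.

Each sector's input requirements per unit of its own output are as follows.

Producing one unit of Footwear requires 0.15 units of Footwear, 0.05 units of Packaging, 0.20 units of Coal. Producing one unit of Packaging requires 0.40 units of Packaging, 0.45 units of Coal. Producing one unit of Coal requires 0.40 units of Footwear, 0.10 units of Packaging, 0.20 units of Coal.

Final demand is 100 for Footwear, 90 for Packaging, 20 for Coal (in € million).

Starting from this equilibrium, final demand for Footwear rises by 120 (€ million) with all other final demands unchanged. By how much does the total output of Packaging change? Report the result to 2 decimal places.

I − A =
  [   0.85     0.00    -0.40]
  [  -0.05     0.60    -0.10]
  [  -0.20    -0.45     0.80]
Cofactors of I−A, C_ij = (−1)^(i+j)·(minor ij) (rows/columns in the sector order above):
  C_11 = (0.60)(0.80) − (-0.10)(-0.45) = 0.4350
  C_12 = −[(-0.05)(0.80) − (-0.10)(-0.20)] = 0.0600
  C_13 = (-0.05)(-0.45) − (0.60)(-0.20) = 0.1425
  C_21 = −[(0.00)(0.80) − (-0.40)(-0.45)] = 0.1800
  C_22 = (0.85)(0.80) − (-0.40)(-0.20) = 0.6000
  C_23 = −[(0.85)(-0.45) − (0.00)(-0.20)] = 0.3825
  C_31 = (0.00)(-0.10) − (-0.40)(0.60) = 0.2400
  C_32 = −[(0.85)(-0.10) − (-0.40)(-0.05)] = 0.1050
  C_33 = (0.85)(0.60) − (0.00)(-0.05) = 0.5100
det(I−A) = Σ_j (I−A)_1j·C_1j = (0.85)(0.4350) + (0.00)(0.0600) + (-0.40)(0.1425) = 0.31275
adj(I−A) = Cᵀ =
  [ 0.4350   0.1800   0.2400]
  [ 0.0600   0.6000   0.1050]
  [ 0.1425   0.3825   0.5100]
(I − A)⁻¹ = adj(I−A) / det(I−A) ≈
  [   1.3909     0.5755     0.7674]
  [   0.1918     1.9185     0.3357]
  [   0.4556     1.2230     1.6307]
Δx = (I − A)⁻¹ Δd with Δd having +120 in the Footwear component and 0 elsewhere.
So Δx_2 = L_21 · (+120), where L_21 = adj(I−A)_21 / det(I−A) = 0.0600 / 0.31275.
Δx_2 = 0.0600 × (+120) / 0.31275 = 7.20 / 0.31275 ≈ 23.02.

Δx_2 = 23.02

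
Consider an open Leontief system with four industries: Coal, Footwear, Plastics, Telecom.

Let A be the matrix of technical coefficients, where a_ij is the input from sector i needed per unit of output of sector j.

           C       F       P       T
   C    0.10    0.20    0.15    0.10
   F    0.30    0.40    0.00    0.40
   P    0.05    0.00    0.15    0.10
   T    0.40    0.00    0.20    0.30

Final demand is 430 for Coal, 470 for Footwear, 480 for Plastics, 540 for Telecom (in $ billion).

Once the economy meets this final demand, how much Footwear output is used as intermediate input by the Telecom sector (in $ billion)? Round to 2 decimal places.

I − A =
  [   0.90    -0.20    -0.15    -0.10]
  [  -0.30     0.60     0.00    -0.40]
  [  -0.05     0.00     0.85    -0.10]
  [  -0.40     0.00    -0.20     0.70]
Compute the cofactors C_ij = (−1)^(i+j)·(3×3 minor ij) of I−A; the adjugate is their transpose:
adj(I−A) = Cᵀ =
  [ 0.34500   0.11500   0.09100   0.12800]
  [ 0.31250   0.47125   0.13350   0.33300]
  [ 0.04500   0.01500   0.28000   0.05500]
  [ 0.21000   0.07000   0.13200   0.40350]
det(I−A) = Σ_j (I−A)_1j·C_1j = (0.90)(0.34500) + (-0.20)(0.31250) + (-0.15)(0.04500) + (-0.10)(0.21000) = 0.22025
(I − A)⁻¹ = adj(I−A) / det(I−A) ≈
  [   1.5664     0.5221     0.4132     0.5812]
  [   1.4188     2.1396     0.6061     1.5119]
  [   0.2043     0.0681     1.2713     0.2497]
  [   0.9535     0.3178     0.5993     1.8320]
First solve x = (I − A)⁻¹ d = adj(I−A)·d / det(I−A); in particular x_T = (0.21000·430 + 0.07000·470 + 0.13200·480 + 0.40350·540) / 0.22025 = 404.45 / 0.22025 ≈ 1836.3224.
Intermediate flow from F to T: z_FT = a_FT · x_T = 0.40 × 404.45 / 0.22025 = 161.78 / 0.22025 ≈ 734.53.

z_FT = 734.53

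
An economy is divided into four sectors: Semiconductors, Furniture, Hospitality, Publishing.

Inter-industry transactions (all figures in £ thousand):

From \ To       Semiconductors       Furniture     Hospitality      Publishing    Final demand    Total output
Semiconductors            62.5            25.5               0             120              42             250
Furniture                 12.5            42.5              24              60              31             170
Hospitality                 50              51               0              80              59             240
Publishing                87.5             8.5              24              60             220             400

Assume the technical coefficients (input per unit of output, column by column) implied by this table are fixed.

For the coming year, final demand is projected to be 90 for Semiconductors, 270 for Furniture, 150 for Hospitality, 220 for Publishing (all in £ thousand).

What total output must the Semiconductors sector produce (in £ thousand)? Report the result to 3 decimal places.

Technical coefficients a_ij = z_ij / X_j:
  a_11 = 62.5/250 = 0.25, a_21 = 12.5/250 = 0.05, a_31 = 50/250 = 0.20, a_41 = 87.5/250 = 0.35
  a_12 = 25.5/170 = 0.15, a_22 = 42.5/170 = 0.25, a_32 = 51/170 = 0.30, a_42 = 8.5/170 = 0.05
  a_13 = 0/240 = 0.00, a_23 = 24/240 = 0.10, a_33 = 0/240 = 0.00, a_43 = 24/240 = 0.10
  a_14 = 120/400 = 0.30, a_24 = 60/400 = 0.15, a_34 = 80/400 = 0.20, a_44 = 60/400 = 0.15
I − A =
  [   0.75    -0.15     0.00    -0.30]
  [  -0.05     0.75    -0.10    -0.15]
  [  -0.20    -0.30     1.00    -0.20]
  [  -0.35    -0.05    -0.10     0.85]
Compute the cofactors C_ij = (−1)^(i+j)·(3×3 minor ij) of I−A; the adjugate is their transpose:
adj(I−A) = Cᵀ =
  [ 0.58400   0.14850   0.03900   0.24150]
  [ 0.12100   0.51150   0.06600   0.14850]
  [ 0.20750   0.20625   0.37875   0.19875]
  [ 0.27200   0.11550   0.06450   0.52950]
det(I−A) = Σ_j (I−A)_1j·C_1j = (0.75)(0.58400) + (-0.15)(0.12100) + (0.00)(0.20750) + (-0.30)(0.27200) = 0.33825
(I − A)⁻¹ = adj(I−A) / det(I−A) ≈
  [   1.7265     0.4390     0.1153     0.7140]
  [   0.3577     1.5122     0.1951     0.4390]
  [   0.6135     0.6098     1.1197     0.5876]
  [   0.8041     0.3415     0.1907     1.5654]
x = (I − A)⁻¹ d = adj(I−A)·d / det(I−A), with det(I−A) = 0.33825:
  x_1 = (0.58400·90 + 0.14850·270 + 0.03900·150 + 0.24150·220) / 0.33825 = 151.635 / 0.33825 ≈ 448.293
  x_2 = (0.12100·90 + 0.51150·270 + 0.06600·150 + 0.14850·220) / 0.33825 = 191.565 / 0.33825 ≈ 566.341
  x_3 = (0.20750·90 + 0.20625·270 + 0.37875·150 + 0.19875·220) / 0.33825 = 174.90 / 0.33825 ≈ 517.073
  x_4 = (0.27200·90 + 0.11550·270 + 0.06450·150 + 0.52950·220) / 0.33825 = 181.83 / 0.33825 ≈ 537.561

x_1 = 448.293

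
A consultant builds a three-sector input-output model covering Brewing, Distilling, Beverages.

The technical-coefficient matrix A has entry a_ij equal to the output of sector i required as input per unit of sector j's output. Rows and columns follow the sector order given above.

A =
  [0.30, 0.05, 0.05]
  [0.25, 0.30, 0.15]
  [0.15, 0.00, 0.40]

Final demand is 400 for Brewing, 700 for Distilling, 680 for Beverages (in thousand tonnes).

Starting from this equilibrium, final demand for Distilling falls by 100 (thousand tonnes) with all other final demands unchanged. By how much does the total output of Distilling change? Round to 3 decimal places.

Δx_2 = -147.256

I − A =
  [   0.70    -0.05    -0.05]
  [  -0.25     0.70    -0.15]
  [  -0.15     0.00     0.60]
Cofactors of I−A, C_ij = (−1)^(i+j)·(minor ij) (rows/columns in the sector order above):
  C_11 = (0.70)(0.60) − (-0.15)(0.00) = 0.4200
  C_12 = −[(-0.25)(0.60) − (-0.15)(-0.15)] = 0.1725
  C_13 = (-0.25)(0.00) − (0.70)(-0.15) = 0.1050
  C_21 = −[(-0.05)(0.60) − (-0.05)(0.00)] = 0.0300
  C_22 = (0.70)(0.60) − (-0.05)(-0.15) = 0.4125
  C_23 = −[(0.70)(0.00) − (-0.05)(-0.15)] = 0.0075
  C_31 = (-0.05)(-0.15) − (-0.05)(0.70) = 0.0425
  C_32 = −[(0.70)(-0.15) − (-0.05)(-0.25)] = 0.1175
  C_33 = (0.70)(0.70) − (-0.05)(-0.25) = 0.4775
det(I−A) = Σ_j (I−A)_1j·C_1j = (0.70)(0.4200) + (-0.05)(0.1725) + (-0.05)(0.1050) = 0.280125
adj(I−A) = Cᵀ =
  [ 0.4200   0.0300   0.0425]
  [ 0.1725   0.4125   0.1175]
  [ 0.1050   0.0075   0.4775]
(I − A)⁻¹ = adj(I−A) / det(I−A) ≈
  [   1.4993     0.1071     0.1517]
  [   0.6158     1.4726     0.4195]
  [   0.3748     0.0268     1.7046]
Δx = (I − A)⁻¹ Δd with Δd having -100 in the Distilling component and 0 elsewhere.
So Δx_2 = L_22 · (-100), where L_22 = adj(I−A)_22 / det(I−A) = 0.4125 / 0.280125.
Δx_2 = 0.4125 × (-100) / 0.280125 = -41.25 / 0.280125 ≈ -147.256.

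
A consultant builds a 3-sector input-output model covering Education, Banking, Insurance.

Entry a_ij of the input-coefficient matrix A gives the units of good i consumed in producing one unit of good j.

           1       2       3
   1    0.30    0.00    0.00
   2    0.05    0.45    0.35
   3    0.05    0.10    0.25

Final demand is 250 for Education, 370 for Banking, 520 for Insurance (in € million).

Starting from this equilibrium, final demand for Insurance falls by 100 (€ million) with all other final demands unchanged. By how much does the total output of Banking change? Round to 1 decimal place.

I − A =
  [   0.70     0.00     0.00]
  [  -0.05     0.55    -0.35]
  [  -0.05    -0.10     0.75]
Cofactors of I−A, C_ij = (−1)^(i+j)·(minor ij) (rows/columns in the sector order above):
  C_11 = (0.55)(0.75) − (-0.35)(-0.10) = 0.3775
  C_12 = −[(-0.05)(0.75) − (-0.35)(-0.05)] = 0.0550
  C_13 = (-0.05)(-0.10) − (0.55)(-0.05) = 0.0325
  C_21 = −[(0.00)(0.75) − (0.00)(-0.10)] = 0.0000
  C_22 = (0.70)(0.75) − (0.00)(-0.05) = 0.5250
  C_23 = −[(0.70)(-0.10) − (0.00)(-0.05)] = 0.0700
  C_31 = (0.00)(-0.35) − (0.00)(0.55) = 0.0000
  C_32 = −[(0.70)(-0.35) − (0.00)(-0.05)] = 0.2450
  C_33 = (0.70)(0.55) − (0.00)(-0.05) = 0.3850
det(I−A) = Σ_j (I−A)_1j·C_1j = (0.70)(0.3775) + (0.00)(0.0550) + (0.00)(0.0325) = 0.26425
adj(I−A) = Cᵀ =
  [ 0.3775   0.0000   0.0000]
  [ 0.0550   0.5250   0.2450]
  [ 0.0325   0.0700   0.3850]
(I − A)⁻¹ = adj(I−A) / det(I−A) ≈
  [   1.4286     0.0000     0.0000]
  [   0.2081     1.9868     0.9272]
  [   0.1230     0.2649     1.4570]
Δx = (I − A)⁻¹ Δd with Δd having -100 in the Insurance component and 0 elsewhere.
So Δx_2 = L_23 · (-100), where L_23 = adj(I−A)_23 / det(I−A) = 0.2450 / 0.26425.
Δx_2 = 0.2450 × (-100) / 0.26425 = -24.50 / 0.26425 ≈ -92.7.

Δx_2 = -92.7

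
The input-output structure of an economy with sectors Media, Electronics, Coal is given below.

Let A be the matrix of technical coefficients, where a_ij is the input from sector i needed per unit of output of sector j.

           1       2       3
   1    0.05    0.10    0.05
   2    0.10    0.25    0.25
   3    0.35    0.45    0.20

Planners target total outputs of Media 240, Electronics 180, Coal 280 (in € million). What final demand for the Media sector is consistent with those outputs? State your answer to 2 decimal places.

d_1 = 196.00

I − A =
  [   0.95    -0.10    -0.05]
  [  -0.10     0.75    -0.25]
  [  -0.35    -0.45     0.80]
d = (I − A) x:
  d_1 = (+0.95)·240 + (-0.10)·180 + (-0.05)·280 = 196.00
  d_2 = (-0.10)·240 + (+0.75)·180 + (-0.25)·280 = 41.00
  d_3 = (-0.35)·240 + (-0.45)·180 + (+0.80)·280 = 59.00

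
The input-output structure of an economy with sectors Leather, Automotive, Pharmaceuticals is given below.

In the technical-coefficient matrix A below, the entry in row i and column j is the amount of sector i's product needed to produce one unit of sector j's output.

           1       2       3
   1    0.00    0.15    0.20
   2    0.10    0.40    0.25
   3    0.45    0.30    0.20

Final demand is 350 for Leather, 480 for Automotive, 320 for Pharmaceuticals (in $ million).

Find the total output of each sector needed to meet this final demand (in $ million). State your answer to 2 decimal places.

I − A =
  [   1.00    -0.15    -0.20]
  [  -0.10     0.60    -0.25]
  [  -0.45    -0.30     0.80]
Cofactors of I−A, C_ij = (−1)^(i+j)·(minor ij) (rows/columns in the sector order above):
  C_11 = (0.60)(0.80) − (-0.25)(-0.30) = 0.4050
  C_12 = −[(-0.10)(0.80) − (-0.25)(-0.45)] = 0.1925
  C_13 = (-0.10)(-0.30) − (0.60)(-0.45) = 0.3000
  C_21 = −[(-0.15)(0.80) − (-0.20)(-0.30)] = 0.1800
  C_22 = (1.00)(0.80) − (-0.20)(-0.45) = 0.7100
  C_23 = −[(1.00)(-0.30) − (-0.15)(-0.45)] = 0.3675
  C_31 = (-0.15)(-0.25) − (-0.20)(0.60) = 0.1575
  C_32 = −[(1.00)(-0.25) − (-0.20)(-0.10)] = 0.2700
  C_33 = (1.00)(0.60) − (-0.15)(-0.10) = 0.5850
det(I−A) = Σ_j (I−A)_1j·C_1j = (1.00)(0.4050) + (-0.15)(0.1925) + (-0.20)(0.3000) = 0.316125
adj(I−A) = Cᵀ =
  [ 0.4050   0.1800   0.1575]
  [ 0.1925   0.7100   0.2700]
  [ 0.3000   0.3675   0.5850]
(I − A)⁻¹ = adj(I−A) / det(I−A) ≈
  [   1.2811     0.5694     0.4982]
  [   0.6089     2.2459     0.8541]
  [   0.9490     1.1625     1.8505]
x = (I − A)⁻¹ d = adj(I−A)·d / det(I−A), with det(I−A) = 0.316125:
  x_1 = (0.4050·350 + 0.1800·480 + 0.1575·320) / 0.316125 = 278.55 / 0.316125 ≈ 881.14
  x_2 = (0.1925·350 + 0.7100·480 + 0.2700·320) / 0.316125 = 494.575 / 0.316125 ≈ 1564.49
  x_3 = (0.3000·350 + 0.3675·480 + 0.5850·320) / 0.316125 = 468.60 / 0.316125 ≈ 1482.33

x_1 = 881.14, x_2 = 1564.49, x_3 = 1482.33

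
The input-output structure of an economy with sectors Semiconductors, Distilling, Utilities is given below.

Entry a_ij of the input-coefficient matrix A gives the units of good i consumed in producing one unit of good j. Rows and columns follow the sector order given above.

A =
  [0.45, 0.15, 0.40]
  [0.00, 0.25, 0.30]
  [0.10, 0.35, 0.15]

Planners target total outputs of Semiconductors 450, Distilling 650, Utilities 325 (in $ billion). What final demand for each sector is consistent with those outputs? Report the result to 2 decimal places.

I − A =
  [   0.55    -0.15    -0.40]
  [   0.00     0.75    -0.30]
  [  -0.10    -0.35     0.85]
d = (I − A) x:
  d_S = (+0.55)·450 + (-0.15)·650 + (-0.40)·325 = 20.00
  d_D = (+0.00)·450 + (+0.75)·650 + (-0.30)·325 = 390.00
  d_U = (-0.10)·450 + (-0.35)·650 + (+0.85)·325 = 3.75

d_S = 20.00, d_D = 390.00, d_U = 3.75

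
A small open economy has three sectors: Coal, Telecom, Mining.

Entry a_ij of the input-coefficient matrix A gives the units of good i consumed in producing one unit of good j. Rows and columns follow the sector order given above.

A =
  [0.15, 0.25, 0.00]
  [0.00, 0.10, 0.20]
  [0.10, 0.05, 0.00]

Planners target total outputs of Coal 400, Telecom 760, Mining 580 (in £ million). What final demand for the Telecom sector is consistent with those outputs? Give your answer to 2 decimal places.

d_2 = 568.00

I − A =
  [   0.85    -0.25     0.00]
  [   0.00     0.90    -0.20]
  [  -0.10    -0.05     1.00]
d = (I − A) x:
  d_1 = (+0.85)·400 + (-0.25)·760 + (+0.00)·580 = 150.00
  d_2 = (+0.00)·400 + (+0.90)·760 + (-0.20)·580 = 568.00
  d_3 = (-0.10)·400 + (-0.05)·760 + (+1.00)·580 = 502.00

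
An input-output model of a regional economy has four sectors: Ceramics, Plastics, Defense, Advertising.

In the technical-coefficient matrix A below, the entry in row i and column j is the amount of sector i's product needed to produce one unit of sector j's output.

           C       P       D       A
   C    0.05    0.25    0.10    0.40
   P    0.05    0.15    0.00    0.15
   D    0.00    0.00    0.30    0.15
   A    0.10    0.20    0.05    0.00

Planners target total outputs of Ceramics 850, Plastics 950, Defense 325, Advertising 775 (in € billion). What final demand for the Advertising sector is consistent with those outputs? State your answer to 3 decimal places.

d_A = 483.750

I − A =
  [   0.95    -0.25    -0.10    -0.40]
  [  -0.05     0.85     0.00    -0.15]
  [   0.00     0.00     0.70    -0.15]
  [  -0.10    -0.20    -0.05     1.00]
d = (I − A) x:
  d_C = (+0.95)·850 + (-0.25)·950 + (-0.10)·325 + (-0.40)·775 = 227.500
  d_P = (-0.05)·850 + (+0.85)·950 + (+0.00)·325 + (-0.15)·775 = 648.750
  d_D = (+0.00)·850 + (+0.00)·950 + (+0.70)·325 + (-0.15)·775 = 111.250
  d_A = (-0.10)·850 + (-0.20)·950 + (-0.05)·325 + (+1.00)·775 = 483.750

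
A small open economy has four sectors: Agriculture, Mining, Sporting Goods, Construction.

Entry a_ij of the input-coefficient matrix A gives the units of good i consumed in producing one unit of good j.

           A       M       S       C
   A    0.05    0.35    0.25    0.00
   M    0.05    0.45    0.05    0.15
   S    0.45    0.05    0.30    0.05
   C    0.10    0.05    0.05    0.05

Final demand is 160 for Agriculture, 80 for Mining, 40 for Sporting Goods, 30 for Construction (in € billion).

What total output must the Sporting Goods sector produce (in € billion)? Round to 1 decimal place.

x_S = 291.5

I − A =
  [   0.95    -0.35    -0.25     0.00]
  [  -0.05     0.55    -0.05    -0.15]
  [  -0.45    -0.05     0.70    -0.05]
  [  -0.10    -0.05    -0.05     0.95]
Compute the cofactors C_ij = (−1)^(i+j)·(3×3 minor ij) of I−A; the adjugate is their transpose:
adj(I−A) = Cᵀ =
  [ 0.356250   0.244375   0.148000   0.046375]
  [ 0.068625   0.521250   0.067875   0.085875]
  [ 0.237750   0.198875   0.467375   0.056000]
  [ 0.053625   0.063625   0.043750   0.280750]
det(I−A) = Σ_j (I−A)_1j·C_1j = (0.95)(0.356250) + (-0.35)(0.068625) + (-0.25)(0.237750) + (0.00)(0.053625) = 0.25498125
(I − A)⁻¹ = adj(I−A) / det(I−A) ≈
  [   1.3972     0.9584     0.5804     0.1819]
  [   0.2691     2.0443     0.2662     0.3368]
  [   0.9324     0.7800     1.8330     0.2196]
  [   0.2103     0.2495     0.1716     1.1011]
x = (I − A)⁻¹ d = adj(I−A)·d / det(I−A), with det(I−A) = 0.25498125:
  x_A = (0.356250·160 + 0.244375·80 + 0.148000·40 + 0.046375·30) / 0.25498125 = 83.86125 / 0.25498125 ≈ 328.9
  x_M = (0.068625·160 + 0.521250·80 + 0.067875·40 + 0.085875·30) / 0.25498125 = 57.97125 / 0.25498125 ≈ 227.4
  x_S = (0.237750·160 + 0.198875·80 + 0.467375·40 + 0.056000·30) / 0.25498125 = 74.325 / 0.25498125 ≈ 291.5
  x_C = (0.053625·160 + 0.063625·80 + 0.043750·40 + 0.280750·30) / 0.25498125 = 23.8425 / 0.25498125 ≈ 93.5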